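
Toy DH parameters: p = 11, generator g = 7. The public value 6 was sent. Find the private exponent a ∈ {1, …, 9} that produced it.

Try successive powers of 7 modulo 11:
7^1 ≡ 7
7^2 ≡ 5
7^3 ≡ 2
7^4 ≡ 3
7^5 ≡ 10
7^6 ≡ 4
7^7 ≡ 6
Found: a = 7.

7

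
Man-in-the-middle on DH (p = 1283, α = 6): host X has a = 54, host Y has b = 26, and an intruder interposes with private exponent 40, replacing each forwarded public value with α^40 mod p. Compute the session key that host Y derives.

Host Y receives an intruder's public value M = 6^40 mod 1283 instead of the honest one.
6^1 ≡ 6 (mod 1283)
6^2 = (6^1)^2 ≡ 6^2 = 36 ≡ 36 (mod 1283)
6^4 = (6^2)^2 ≡ 36^2 = 1296 ≡ 13 (mod 1283)
6^8 = (6^4)^2 ≡ 13^2 = 169 ≡ 169 (mod 1283)
6^16 = (6^8)^2 ≡ 169^2 = 28561 ≡ 335 (mod 1283)
6^32 = (6^16)^2 ≡ 335^2 = 112225 ≡ 604 (mod 1283)
6^40 = 6^32 · 6^8 ≡ 604 · 169 ≡ 719 (mod 1283).
So M = 719. Host Y computes K = M^26 mod 1283.
719^1 ≡ 719 (mod 1283)
719^2 = (719^1)^2 ≡ 719^2 = 516961 ≡ 1195 (mod 1283)
719^4 = (719^2)^2 ≡ 1195^2 = 1428025 ≡ 46 (mod 1283)
719^8 = (719^4)^2 ≡ 46^2 = 2116 ≡ 833 (mod 1283)
719^16 = (719^8)^2 ≡ 833^2 = 693889 ≡ 1069 (mod 1283)
719^26 = 719^16 · 719^8 · 719^2 ≡ 1069 · 833 · 1195 ≡ 1098 (mod 1283).

1098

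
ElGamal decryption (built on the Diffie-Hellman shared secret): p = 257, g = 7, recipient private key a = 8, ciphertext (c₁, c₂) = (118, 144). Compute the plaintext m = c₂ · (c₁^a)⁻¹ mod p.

Shared mask s = c₁^a mod p = 118^8 mod 257.
118^1 ≡ 118 (mod 257)
118^2 = (118^1)^2 ≡ 118^2 = 13924 ≡ 46 (mod 257)
118^4 = (118^2)^2 ≡ 46^2 = 2116 ≡ 60 (mod 257)
118^8 = (118^4)^2 ≡ 60^2 = 3600 ≡ 2 (mod 257)
So s = 2; s⁻¹ ≡ 129 (mod 257).
m = c₂ · s⁻¹ mod 257 = 144 · 129 mod 257 = 72.

72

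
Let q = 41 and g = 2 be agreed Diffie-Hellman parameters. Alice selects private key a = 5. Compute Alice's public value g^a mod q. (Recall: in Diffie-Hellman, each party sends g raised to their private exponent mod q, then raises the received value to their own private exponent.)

32

Public value = 2^5 mod 41.
2^1 ≡ 2 (mod 41)
2^2 = (2^1)^2 ≡ 2^2 = 4 ≡ 4 (mod 41)
2^4 = (2^2)^2 ≡ 4^2 = 16 ≡ 16 (mod 41)
2^5 = 2^4 · 2^1 ≡ 16 · 2 ≡ 32 (mod 41).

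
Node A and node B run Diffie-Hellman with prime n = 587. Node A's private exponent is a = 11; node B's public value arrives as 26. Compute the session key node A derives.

464

Shared key K = 26^11 mod 587.
26^1 ≡ 26 (mod 587)
26^2 = (26^1)^2 ≡ 26^2 = 676 ≡ 89 (mod 587)
26^4 = (26^2)^2 ≡ 89^2 = 7921 ≡ 290 (mod 587)
26^8 = (26^4)^2 ≡ 290^2 = 84100 ≡ 159 (mod 587)
26^11 = 26^8 · 26^2 · 26^1 ≡ 159 · 89 · 26 ≡ 464 (mod 587).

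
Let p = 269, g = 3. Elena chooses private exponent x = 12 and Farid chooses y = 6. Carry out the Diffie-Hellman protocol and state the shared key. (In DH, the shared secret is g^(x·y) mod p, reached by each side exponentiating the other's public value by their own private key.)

249

Elena sends A = g^x mod p = 3^12 mod 269.
3^1 ≡ 3 (mod 269)
3^2 = (3^1)^2 ≡ 3^2 = 9 ≡ 9 (mod 269)
3^4 = (3^2)^2 ≡ 9^2 = 81 ≡ 81 (mod 269)
3^8 = (3^4)^2 ≡ 81^2 = 6561 ≡ 105 (mod 269)
3^12 = 3^8 · 3^4 ≡ 105 · 81 ≡ 166 (mod 269).
So A = 166. Farid then computes K = A^y mod p = 166^6 mod 269.
166^1 ≡ 166 (mod 269)
166^2 = (166^1)^2 ≡ 166^2 = 27556 ≡ 118 (mod 269)
166^4 = (166^2)^2 ≡ 118^2 = 13924 ≡ 205 (mod 269)
166^6 = 166^4 · 166^2 ≡ 205 · 118 ≡ 249 (mod 269).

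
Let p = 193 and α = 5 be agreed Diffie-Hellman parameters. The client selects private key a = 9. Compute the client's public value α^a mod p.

Public value = 5^9 mod 193.
5^1 ≡ 5 (mod 193)
5^2 = (5^1)^2 ≡ 5^2 = 25 ≡ 25 (mod 193)
5^4 = (5^2)^2 ≡ 25^2 = 625 ≡ 46 (mod 193)
5^8 = (5^4)^2 ≡ 46^2 = 2116 ≡ 186 (mod 193)
5^9 = 5^8 · 5^1 ≡ 186 · 5 ≡ 158 (mod 193).

158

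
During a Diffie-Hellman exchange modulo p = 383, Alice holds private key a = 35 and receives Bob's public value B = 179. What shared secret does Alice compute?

80

Shared key K = 179^35 mod 383.
179^1 ≡ 179 (mod 383)
179^2 = (179^1)^2 ≡ 179^2 = 32041 ≡ 252 (mod 383)
179^4 = (179^2)^2 ≡ 252^2 = 63504 ≡ 309 (mod 383)
179^8 = (179^4)^2 ≡ 309^2 = 95481 ≡ 114 (mod 383)
179^16 = (179^8)^2 ≡ 114^2 = 12996 ≡ 357 (mod 383)
179^32 = (179^16)^2 ≡ 357^2 = 127449 ≡ 293 (mod 383)
179^35 = 179^32 · 179^2 · 179^1 ≡ 293 · 252 · 179 ≡ 80 (mod 383).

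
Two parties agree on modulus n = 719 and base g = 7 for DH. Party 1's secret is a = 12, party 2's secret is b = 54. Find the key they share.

Party 2 sends B = g^b mod n = 7^54 mod 719.
7^1 ≡ 7 (mod 719)
7^2 = (7^1)^2 ≡ 7^2 = 49 ≡ 49 (mod 719)
7^4 = (7^2)^2 ≡ 49^2 = 2401 ≡ 244 (mod 719)
7^8 = (7^4)^2 ≡ 244^2 = 59536 ≡ 578 (mod 719)
7^16 = (7^8)^2 ≡ 578^2 = 334084 ≡ 468 (mod 719)
7^32 = (7^16)^2 ≡ 468^2 = 219024 ≡ 448 (mod 719)
7^54 = 7^32 · 7^16 · 7^4 · 7^2 ≡ 448 · 468 · 244 · 49 ≡ 333 (mod 719).
So B = 333. Party 1 then computes K = B^a mod n = 333^12 mod 719.
333^1 ≡ 333 (mod 719)
333^2 = (333^1)^2 ≡ 333^2 = 110889 ≡ 163 (mod 719)
333^4 = (333^2)^2 ≡ 163^2 = 26569 ≡ 685 (mod 719)
333^8 = (333^4)^2 ≡ 685^2 = 469225 ≡ 437 (mod 719)
333^12 = 333^8 · 333^4 ≡ 437 · 685 ≡ 241 (mod 719).

241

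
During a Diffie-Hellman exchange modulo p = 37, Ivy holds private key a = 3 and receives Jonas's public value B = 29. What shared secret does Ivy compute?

6

Shared key K = 29^3 mod 37.
29^1 ≡ 29 (mod 37)
29^2 = (29^1)^2 ≡ 29^2 = 841 ≡ 27 (mod 37)
29^3 = 29^2 · 29^1 ≡ 27 · 29 ≡ 6 (mod 37).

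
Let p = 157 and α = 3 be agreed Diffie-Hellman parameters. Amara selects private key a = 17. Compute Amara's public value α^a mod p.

127

Public value = 3^17 mod 157.
3^1 ≡ 3 (mod 157)
3^2 = (3^1)^2 ≡ 3^2 = 9 ≡ 9 (mod 157)
3^4 = (3^2)^2 ≡ 9^2 = 81 ≡ 81 (mod 157)
3^8 = (3^4)^2 ≡ 81^2 = 6561 ≡ 124 (mod 157)
3^16 = (3^8)^2 ≡ 124^2 = 15376 ≡ 147 (mod 157)
3^17 = 3^16 · 3^1 ≡ 147 · 3 ≡ 127 (mod 157).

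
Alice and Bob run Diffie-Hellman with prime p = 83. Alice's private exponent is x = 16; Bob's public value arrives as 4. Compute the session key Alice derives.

Shared key K = 4^16 mod 83.
4^1 ≡ 4 (mod 83)
4^2 = (4^1)^2 ≡ 4^2 = 16 ≡ 16 (mod 83)
4^4 = (4^2)^2 ≡ 16^2 = 256 ≡ 7 (mod 83)
4^8 = (4^4)^2 ≡ 7^2 = 49 ≡ 49 (mod 83)
4^16 = (4^8)^2 ≡ 49^2 = 2401 ≡ 77 (mod 83)

77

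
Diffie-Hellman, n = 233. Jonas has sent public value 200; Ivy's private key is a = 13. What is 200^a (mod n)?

171

Shared key K = 200^13 mod 233.
200^1 ≡ 200 (mod 233)
200^2 = (200^1)^2 ≡ 200^2 = 40000 ≡ 157 (mod 233)
200^4 = (200^2)^2 ≡ 157^2 = 24649 ≡ 184 (mod 233)
200^8 = (200^4)^2 ≡ 184^2 = 33856 ≡ 71 (mod 233)
200^13 = 200^8 · 200^4 · 200^1 ≡ 71 · 184 · 200 ≡ 171 (mod 233).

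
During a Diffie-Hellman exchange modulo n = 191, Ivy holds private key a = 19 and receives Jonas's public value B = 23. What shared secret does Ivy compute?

Shared key K = 23^19 mod 191.
23^1 ≡ 23 (mod 191)
23^2 = (23^1)^2 ≡ 23^2 = 529 ≡ 147 (mod 191)
23^4 = (23^2)^2 ≡ 147^2 = 21609 ≡ 26 (mod 191)
23^8 = (23^4)^2 ≡ 26^2 = 676 ≡ 103 (mod 191)
23^16 = (23^8)^2 ≡ 103^2 = 10609 ≡ 104 (mod 191)
23^19 = 23^16 · 23^2 · 23^1 ≡ 104 · 147 · 23 ≡ 184 (mod 191).

184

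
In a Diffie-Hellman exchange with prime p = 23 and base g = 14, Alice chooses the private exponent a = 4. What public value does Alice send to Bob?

Public value = 14^4 mod 23.
14^1 ≡ 14 (mod 23)
14^2 = (14^1)^2 ≡ 14^2 = 196 ≡ 12 (mod 23)
14^4 = (14^2)^2 ≡ 12^2 = 144 ≡ 6 (mod 23)

6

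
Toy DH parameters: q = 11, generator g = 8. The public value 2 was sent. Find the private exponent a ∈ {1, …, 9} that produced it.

7

Try successive powers of 8 modulo 11:
8^1 ≡ 8
8^2 ≡ 9
8^3 ≡ 6
8^4 ≡ 4
8^5 ≡ 10
8^6 ≡ 3
8^7 ≡ 2
Found: a = 7.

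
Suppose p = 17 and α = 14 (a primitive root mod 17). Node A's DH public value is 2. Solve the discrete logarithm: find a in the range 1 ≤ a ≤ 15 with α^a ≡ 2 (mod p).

Try successive powers of 14 modulo 17:
14^1 ≡ 14
14^2 ≡ 9
14^3 ≡ 7
14^4 ≡ 13
14^5 ≡ 12
14^6 ≡ 15
14^7 ≡ 6
14^8 ≡ 16
14^9 ≡ 3
14^10 ≡ 8
14^11 ≡ 10
14^12 ≡ 4
14^13 ≡ 5
14^14 ≡ 2
Found: a = 14.

14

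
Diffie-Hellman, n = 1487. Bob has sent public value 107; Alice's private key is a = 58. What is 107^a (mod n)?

Shared key K = 107^58 mod 1487.
107^1 ≡ 107 (mod 1487)
107^2 = (107^1)^2 ≡ 107^2 = 11449 ≡ 1040 (mod 1487)
107^4 = (107^2)^2 ≡ 1040^2 = 1081600 ≡ 551 (mod 1487)
107^8 = (107^4)^2 ≡ 551^2 = 303601 ≡ 253 (mod 1487)
107^16 = (107^8)^2 ≡ 253^2 = 64009 ≡ 68 (mod 1487)
107^32 = (107^16)^2 ≡ 68^2 = 4624 ≡ 163 (mod 1487)
107^58 = 107^32 · 107^16 · 107^8 · 107^2 ≡ 163 · 68 · 253 · 1040 ≡ 207 (mod 1487).

207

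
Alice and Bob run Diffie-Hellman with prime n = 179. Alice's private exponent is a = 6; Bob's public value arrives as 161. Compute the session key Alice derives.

76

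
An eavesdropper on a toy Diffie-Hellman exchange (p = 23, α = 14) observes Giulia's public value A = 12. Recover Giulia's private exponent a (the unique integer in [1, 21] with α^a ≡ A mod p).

Try successive powers of 14 modulo 23:
14^1 ≡ 14
14^2 ≡ 12
Found: a = 2.

2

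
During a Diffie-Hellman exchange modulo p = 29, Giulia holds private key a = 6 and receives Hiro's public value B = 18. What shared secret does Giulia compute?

Shared key K = 18^6 mod 29.
18^1 ≡ 18 (mod 29)
18^2 = (18^1)^2 ≡ 18^2 = 324 ≡ 5 (mod 29)
18^4 = (18^2)^2 ≡ 5^2 = 25 ≡ 25 (mod 29)
18^6 = 18^4 · 18^2 ≡ 25 · 5 ≡ 9 (mod 29).

9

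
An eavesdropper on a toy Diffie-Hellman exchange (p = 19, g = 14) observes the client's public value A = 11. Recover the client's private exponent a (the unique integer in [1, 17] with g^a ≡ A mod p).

Try successive powers of 14 modulo 19:
14^1 ≡ 14
14^2 ≡ 6
14^3 ≡ 8
14^4 ≡ 17
14^5 ≡ 10
14^6 ≡ 7
14^7 ≡ 3
14^8 ≡ 4
14^9 ≡ 18
14^10 ≡ 5
14^11 ≡ 13
14^12 ≡ 11
Found: a = 12.

12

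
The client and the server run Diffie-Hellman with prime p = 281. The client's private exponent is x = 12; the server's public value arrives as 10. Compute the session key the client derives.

59

Shared key K = 10^12 mod 281.
10^1 ≡ 10 (mod 281)
10^2 = (10^1)^2 ≡ 10^2 = 100 ≡ 100 (mod 281)
10^4 = (10^2)^2 ≡ 100^2 = 10000 ≡ 165 (mod 281)
10^8 = (10^4)^2 ≡ 165^2 = 27225 ≡ 249 (mod 281)
10^12 = 10^8 · 10^4 ≡ 249 · 165 ≡ 59 (mod 281).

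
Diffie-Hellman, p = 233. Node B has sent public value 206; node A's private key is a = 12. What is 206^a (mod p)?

Shared key K = 206^12 mod 233.
206^1 ≡ 206 (mod 233)
206^2 = (206^1)^2 ≡ 206^2 = 42436 ≡ 30 (mod 233)
206^4 = (206^2)^2 ≡ 30^2 = 900 ≡ 201 (mod 233)
206^8 = (206^4)^2 ≡ 201^2 = 40401 ≡ 92 (mod 233)
206^12 = 206^8 · 206^4 ≡ 92 · 201 ≡ 85 (mod 233).

85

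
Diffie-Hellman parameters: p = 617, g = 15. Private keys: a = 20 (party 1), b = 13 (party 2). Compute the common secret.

418

Party 2 sends B = g^b mod p = 15^13 mod 617.
15^1 ≡ 15 (mod 617)
15^2 = (15^1)^2 ≡ 15^2 = 225 ≡ 225 (mod 617)
15^4 = (15^2)^2 ≡ 225^2 = 50625 ≡ 31 (mod 617)
15^8 = (15^4)^2 ≡ 31^2 = 961 ≡ 344 (mod 617)
15^13 = 15^8 · 15^4 · 15^1 ≡ 344 · 31 · 15 ≡ 157 (mod 617).
So B = 157. Party 1 then computes K = B^a mod p = 157^20 mod 617.
157^1 ≡ 157 (mod 617)
157^2 = (157^1)^2 ≡ 157^2 = 24649 ≡ 586 (mod 617)
157^4 = (157^2)^2 ≡ 586^2 = 343396 ≡ 344 (mod 617)
157^8 = (157^4)^2 ≡ 344^2 = 118336 ≡ 489 (mod 617)
157^16 = (157^8)^2 ≡ 489^2 = 239121 ≡ 342 (mod 617)
157^20 = 157^16 · 157^4 ≡ 342 · 344 ≡ 418 (mod 617).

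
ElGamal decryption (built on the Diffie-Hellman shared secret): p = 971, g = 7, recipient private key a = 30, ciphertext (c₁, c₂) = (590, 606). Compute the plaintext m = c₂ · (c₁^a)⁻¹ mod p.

814

Shared mask s = c₁^a mod p = 590^30 mod 971.
590^1 ≡ 590 (mod 971)
590^2 = (590^1)^2 ≡ 590^2 = 348100 ≡ 482 (mod 971)
590^4 = (590^2)^2 ≡ 482^2 = 232324 ≡ 255 (mod 971)
590^8 = (590^4)^2 ≡ 255^2 = 65025 ≡ 939 (mod 971)
590^16 = (590^8)^2 ≡ 939^2 = 881721 ≡ 53 (mod 971)
590^30 = 590^16 · 590^8 · 590^4 · 590^2 ≡ 53 · 939 · 255 · 482 ≡ 862 (mod 971).
So s = 862; s⁻¹ ≡ 873 (mod 971).
m = c₂ · s⁻¹ mod 971 = 606 · 873 mod 971 = 814.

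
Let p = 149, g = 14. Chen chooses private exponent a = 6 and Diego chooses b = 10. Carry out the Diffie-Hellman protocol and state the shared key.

28

Chen sends A = g^a mod p = 14^6 mod 149.
14^1 ≡ 14 (mod 149)
14^2 = (14^1)^2 ≡ 14^2 = 196 ≡ 47 (mod 149)
14^4 = (14^2)^2 ≡ 47^2 = 2209 ≡ 123 (mod 149)
14^6 = 14^4 · 14^2 ≡ 123 · 47 ≡ 119 (mod 149).
So A = 119. Diego then computes K = A^b mod p = 119^10 mod 149.
119^1 ≡ 119 (mod 149)
119^2 = (119^1)^2 ≡ 119^2 = 14161 ≡ 6 (mod 149)
119^4 = (119^2)^2 ≡ 6^2 = 36 ≡ 36 (mod 149)
119^8 = (119^4)^2 ≡ 36^2 = 1296 ≡ 104 (mod 149)
119^10 = 119^8 · 119^2 ≡ 104 · 6 ≡ 28 (mod 149).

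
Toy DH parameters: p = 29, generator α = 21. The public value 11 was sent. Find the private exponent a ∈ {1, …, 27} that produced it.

13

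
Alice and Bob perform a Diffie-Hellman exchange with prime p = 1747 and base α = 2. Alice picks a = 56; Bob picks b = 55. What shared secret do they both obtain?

612

Alice sends A = α^a mod p = 2^56 mod 1747.
2^1 ≡ 2 (mod 1747)
2^2 = (2^1)^2 ≡ 2^2 = 4 ≡ 4 (mod 1747)
2^4 = (2^2)^2 ≡ 4^2 = 16 ≡ 16 (mod 1747)
2^8 = (2^4)^2 ≡ 16^2 = 256 ≡ 256 (mod 1747)
2^16 = (2^8)^2 ≡ 256^2 = 65536 ≡ 897 (mod 1747)
2^32 = (2^16)^2 ≡ 897^2 = 804609 ≡ 989 (mod 1747)
2^56 = 2^32 · 2^16 · 2^8 ≡ 989 · 897 · 256 ≡ 1289 (mod 1747).
So A = 1289. Bob then computes K = A^b mod p = 1289^55 mod 1747.
1289^1 ≡ 1289 (mod 1747)
1289^2 = (1289^1)^2 ≡ 1289^2 = 1661521 ≡ 124 (mod 1747)
1289^4 = (1289^2)^2 ≡ 124^2 = 15376 ≡ 1400 (mod 1747)
1289^8 = (1289^4)^2 ≡ 1400^2 = 1960000 ≡ 1613 (mod 1747)
1289^16 = (1289^8)^2 ≡ 1613^2 = 2601769 ≡ 486 (mod 1747)
1289^32 = (1289^16)^2 ≡ 486^2 = 236196 ≡ 351 (mod 1747)
1289^55 = 1289^32 · 1289^16 · 1289^4 · 1289^2 · 1289^1 ≡ 351 · 486 · 1400 · 124 · 1289 ≡ 612 (mod 1747).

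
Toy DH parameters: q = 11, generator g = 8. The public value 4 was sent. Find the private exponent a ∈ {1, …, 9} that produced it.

4

Try successive powers of 8 modulo 11:
8^1 ≡ 8
8^2 ≡ 9
8^3 ≡ 6
8^4 ≡ 4
Found: a = 4.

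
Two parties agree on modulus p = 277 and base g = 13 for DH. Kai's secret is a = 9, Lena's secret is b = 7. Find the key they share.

Kai sends A = g^a mod p = 13^9 mod 277.
13^1 ≡ 13 (mod 277)
13^2 = (13^1)^2 ≡ 13^2 = 169 ≡ 169 (mod 277)
13^4 = (13^2)^2 ≡ 169^2 = 28561 ≡ 30 (mod 277)
13^8 = (13^4)^2 ≡ 30^2 = 900 ≡ 69 (mod 277)
13^9 = 13^8 · 13^1 ≡ 69 · 13 ≡ 66 (mod 277).
So A = 66. Lena then computes K = A^b mod p = 66^7 mod 277.
66^1 ≡ 66 (mod 277)
66^2 = (66^1)^2 ≡ 66^2 = 4356 ≡ 201 (mod 277)
66^4 = (66^2)^2 ≡ 201^2 = 40401 ≡ 236 (mod 277)
66^7 = 66^4 · 66^2 · 66^1 ≡ 236 · 201 · 66 ≡ 122 (mod 277).

122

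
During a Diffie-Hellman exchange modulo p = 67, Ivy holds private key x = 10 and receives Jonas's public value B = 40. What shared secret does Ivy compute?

Shared key K = 40^10 mod 67.
40^1 ≡ 40 (mod 67)
40^2 = (40^1)^2 ≡ 40^2 = 1600 ≡ 59 (mod 67)
40^4 = (40^2)^2 ≡ 59^2 = 3481 ≡ 64 (mod 67)
40^8 = (40^4)^2 ≡ 64^2 = 4096 ≡ 9 (mod 67)
40^10 = 40^8 · 40^2 ≡ 9 · 59 ≡ 62 (mod 67).

62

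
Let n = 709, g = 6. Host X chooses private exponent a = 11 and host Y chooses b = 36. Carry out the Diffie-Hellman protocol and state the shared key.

478

Host Y sends B = g^b mod n = 6^36 mod 709.
6^1 ≡ 6 (mod 709)
6^2 = (6^1)^2 ≡ 6^2 = 36 ≡ 36 (mod 709)
6^4 = (6^2)^2 ≡ 36^2 = 1296 ≡ 587 (mod 709)
6^8 = (6^4)^2 ≡ 587^2 = 344569 ≡ 704 (mod 709)
6^16 = (6^8)^2 ≡ 704^2 = 495616 ≡ 25 (mod 709)
6^32 = (6^16)^2 ≡ 25^2 = 625 ≡ 625 (mod 709)
6^36 = 6^32 · 6^4 ≡ 625 · 587 ≡ 322 (mod 709).
So B = 322. Host X then computes K = B^a mod n = 322^11 mod 709.
322^1 ≡ 322 (mod 709)
322^2 = (322^1)^2 ≡ 322^2 = 103684 ≡ 170 (mod 709)
322^4 = (322^2)^2 ≡ 170^2 = 28900 ≡ 540 (mod 709)
322^8 = (322^4)^2 ≡ 540^2 = 291600 ≡ 201 (mod 709)
322^11 = 322^8 · 322^2 · 322^1 ≡ 201 · 170 · 322 ≡ 478 (mod 709).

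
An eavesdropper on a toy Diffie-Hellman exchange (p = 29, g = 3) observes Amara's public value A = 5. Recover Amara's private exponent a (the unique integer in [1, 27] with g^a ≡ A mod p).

10

Try successive powers of 3 modulo 29:
3^1 ≡ 3
3^2 ≡ 9
3^3 ≡ 27
3^4 ≡ 23
3^5 ≡ 11
3^6 ≡ 4
3^7 ≡ 12
3^8 ≡ 7
3^9 ≡ 21
3^10 ≡ 5
Found: a = 10.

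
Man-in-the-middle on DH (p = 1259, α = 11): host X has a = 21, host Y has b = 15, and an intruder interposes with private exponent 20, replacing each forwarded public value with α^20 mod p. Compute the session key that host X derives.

Host X receives an intruder's public value M = 11^20 mod 1259 instead of the honest one.
11^1 ≡ 11 (mod 1259)
11^2 = (11^1)^2 ≡ 11^2 = 121 ≡ 121 (mod 1259)
11^4 = (11^2)^2 ≡ 121^2 = 14641 ≡ 792 (mod 1259)
11^8 = (11^4)^2 ≡ 792^2 = 627264 ≡ 282 (mod 1259)
11^16 = (11^8)^2 ≡ 282^2 = 79524 ≡ 207 (mod 1259)
11^20 = 11^16 · 11^4 ≡ 207 · 792 ≡ 274 (mod 1259).
So M = 274. Host X computes K = M^21 mod 1259.
274^1 ≡ 274 (mod 1259)
274^2 = (274^1)^2 ≡ 274^2 = 75076 ≡ 795 (mod 1259)
274^4 = (274^2)^2 ≡ 795^2 = 632025 ≡ 7 (mod 1259)
274^8 = (274^4)^2 ≡ 7^2 = 49 ≡ 49 (mod 1259)
274^16 = (274^8)^2 ≡ 49^2 = 2401 ≡ 1142 (mod 1259)
274^21 = 274^16 · 274^4 · 274^1 ≡ 1142 · 7 · 274 ≡ 955 (mod 1259).

955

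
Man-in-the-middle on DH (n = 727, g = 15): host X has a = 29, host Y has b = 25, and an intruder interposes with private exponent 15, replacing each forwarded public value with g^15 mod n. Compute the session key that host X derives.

142

Host X receives an intruder's public value M = 15^15 mod 727 instead of the honest one.
15^1 ≡ 15 (mod 727)
15^2 = (15^1)^2 ≡ 15^2 = 225 ≡ 225 (mod 727)
15^4 = (15^2)^2 ≡ 225^2 = 50625 ≡ 462 (mod 727)
15^8 = (15^4)^2 ≡ 462^2 = 213444 ≡ 433 (mod 727)
15^15 = 15^8 · 15^4 · 15^2 · 15^1 ≡ 433 · 462 · 225 · 15 ≡ 528 (mod 727).
So M = 528. Host X computes K = M^29 mod 727.
528^1 ≡ 528 (mod 727)
528^2 = (528^1)^2 ≡ 528^2 = 278784 ≡ 343 (mod 727)
528^4 = (528^2)^2 ≡ 343^2 = 117649 ≡ 602 (mod 727)
528^8 = (528^4)^2 ≡ 602^2 = 362404 ≡ 358 (mod 727)
528^16 = (528^8)^2 ≡ 358^2 = 128164 ≡ 212 (mod 727)
528^29 = 528^16 · 528^8 · 528^4 · 528^1 ≡ 212 · 358 · 602 · 528 ≡ 142 (mod 727).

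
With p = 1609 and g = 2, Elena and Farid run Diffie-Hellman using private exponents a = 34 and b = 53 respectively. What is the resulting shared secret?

Farid sends B = g^b mod p = 2^53 mod 1609.
2^1 ≡ 2 (mod 1609)
2^2 = (2^1)^2 ≡ 2^2 = 4 ≡ 4 (mod 1609)
2^4 = (2^2)^2 ≡ 4^2 = 16 ≡ 16 (mod 1609)
2^8 = (2^4)^2 ≡ 16^2 = 256 ≡ 256 (mod 1609)
2^16 = (2^8)^2 ≡ 256^2 = 65536 ≡ 1176 (mod 1609)
2^32 = (2^16)^2 ≡ 1176^2 = 1382976 ≡ 845 (mod 1609)
2^53 = 2^32 · 2^16 · 2^4 · 2^1 ≡ 845 · 1176 · 16 · 2 ≡ 373 (mod 1609).
So B = 373. Elena then computes K = B^a mod p = 373^34 mod 1609.
373^1 ≡ 373 (mod 1609)
373^2 = (373^1)^2 ≡ 373^2 = 139129 ≡ 755 (mod 1609)
373^4 = (373^2)^2 ≡ 755^2 = 570025 ≡ 439 (mod 1609)
373^8 = (373^4)^2 ≡ 439^2 = 192721 ≡ 1250 (mod 1609)
373^16 = (373^8)^2 ≡ 1250^2 = 1562500 ≡ 161 (mod 1609)
373^32 = (373^16)^2 ≡ 161^2 = 25921 ≡ 177 (mod 1609)
373^34 = 373^32 · 373^2 ≡ 177 · 755 ≡ 88 (mod 1609).

88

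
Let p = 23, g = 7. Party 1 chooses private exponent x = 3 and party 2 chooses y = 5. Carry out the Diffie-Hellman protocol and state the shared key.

Party 2 sends B = g^y mod p = 7^5 mod 23.
7^1 ≡ 7 (mod 23)
7^2 = (7^1)^2 ≡ 7^2 = 49 ≡ 3 (mod 23)
7^4 = (7^2)^2 ≡ 3^2 = 9 ≡ 9 (mod 23)
7^5 = 7^4 · 7^1 ≡ 9 · 7 ≡ 17 (mod 23).
So B = 17. Party 1 then computes K = B^x mod p = 17^3 mod 23.
17^1 ≡ 17 (mod 23)
17^2 = (17^1)^2 ≡ 17^2 = 289 ≡ 13 (mod 23)
17^3 = 17^2 · 17^1 ≡ 13 · 17 ≡ 14 (mod 23).

14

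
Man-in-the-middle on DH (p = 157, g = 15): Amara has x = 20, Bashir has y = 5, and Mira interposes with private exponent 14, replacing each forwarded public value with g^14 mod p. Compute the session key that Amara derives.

52

Amara receives Mira's public value M = 15^14 mod 157 instead of the honest one.
15^1 ≡ 15 (mod 157)
15^2 = (15^1)^2 ≡ 15^2 = 225 ≡ 68 (mod 157)
15^4 = (15^2)^2 ≡ 68^2 = 4624 ≡ 71 (mod 157)
15^8 = (15^4)^2 ≡ 71^2 = 5041 ≡ 17 (mod 157)
15^14 = 15^8 · 15^4 · 15^2 ≡ 17 · 71 · 68 ≡ 122 (mod 157).
So M = 122. Amara computes K = M^20 mod 157.
122^1 ≡ 122 (mod 157)
122^2 = (122^1)^2 ≡ 122^2 = 14884 ≡ 126 (mod 157)
122^4 = (122^2)^2 ≡ 126^2 = 15876 ≡ 19 (mod 157)
122^8 = (122^4)^2 ≡ 19^2 = 361 ≡ 47 (mod 157)
122^16 = (122^8)^2 ≡ 47^2 = 2209 ≡ 11 (mod 157)
122^20 = 122^16 · 122^4 ≡ 11 · 19 ≡ 52 (mod 157).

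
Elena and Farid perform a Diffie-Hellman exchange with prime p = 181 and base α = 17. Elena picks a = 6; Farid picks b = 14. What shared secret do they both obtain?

132

Elena sends A = α^a mod p = 17^6 mod 181.
17^1 ≡ 17 (mod 181)
17^2 = (17^1)^2 ≡ 17^2 = 289 ≡ 108 (mod 181)
17^4 = (17^2)^2 ≡ 108^2 = 11664 ≡ 80 (mod 181)
17^6 = 17^4 · 17^2 ≡ 80 · 108 ≡ 133 (mod 181).
So A = 133. Farid then computes K = A^b mod p = 133^14 mod 181.
133^1 ≡ 133 (mod 181)
133^2 = (133^1)^2 ≡ 133^2 = 17689 ≡ 132 (mod 181)
133^4 = (133^2)^2 ≡ 132^2 = 17424 ≡ 48 (mod 181)
133^8 = (133^4)^2 ≡ 48^2 = 2304 ≡ 132 (mod 181)
133^14 = 133^8 · 133^4 · 133^2 ≡ 132 · 48 · 132 ≡ 132 (mod 181).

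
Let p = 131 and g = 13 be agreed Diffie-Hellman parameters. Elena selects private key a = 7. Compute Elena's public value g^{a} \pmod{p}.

Public value = 13^{7} \pmod{131}.
13^1 ≡ 13 (mod 131)
13^2 = (13^1)^2 ≡ 13^2 = 169 ≡ 38 (mod 131)
13^4 = (13^2)^2 ≡ 38^2 = 1444 ≡ 3 (mod 131)
13^7 = 13^4 · 13^2 · 13^1 ≡ 3 · 38 · 13 ≡ 41 (mod 131).

41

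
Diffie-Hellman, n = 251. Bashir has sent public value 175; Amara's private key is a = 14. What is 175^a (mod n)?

179

Shared key K = 175^14 mod 251.
175^1 ≡ 175 (mod 251)
175^2 = (175^1)^2 ≡ 175^2 = 30625 ≡ 3 (mod 251)
175^4 = (175^2)^2 ≡ 3^2 = 9 ≡ 9 (mod 251)
175^8 = (175^4)^2 ≡ 9^2 = 81 ≡ 81 (mod 251)
175^14 = 175^8 · 175^4 · 175^2 ≡ 81 · 9 · 3 ≡ 179 (mod 251).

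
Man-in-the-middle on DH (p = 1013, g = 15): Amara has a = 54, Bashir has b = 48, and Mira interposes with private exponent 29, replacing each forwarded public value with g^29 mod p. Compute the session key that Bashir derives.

441

Bashir receives Mira's public value M = 15^29 mod 1013 instead of the honest one.
15^1 ≡ 15 (mod 1013)
15^2 = (15^1)^2 ≡ 15^2 = 225 ≡ 225 (mod 1013)
15^4 = (15^2)^2 ≡ 225^2 = 50625 ≡ 988 (mod 1013)
15^8 = (15^4)^2 ≡ 988^2 = 976144 ≡ 625 (mod 1013)
15^16 = (15^8)^2 ≡ 625^2 = 390625 ≡ 620 (mod 1013)
15^29 = 15^16 · 15^8 · 15^4 · 15^1 ≡ 620 · 625 · 988 · 15 ≡ 324 (mod 1013).
So M = 324. Bashir computes K = M^48 mod 1013.
324^1 ≡ 324 (mod 1013)
324^2 = (324^1)^2 ≡ 324^2 = 104976 ≡ 637 (mod 1013)
324^4 = (324^2)^2 ≡ 637^2 = 405769 ≡ 569 (mod 1013)
324^8 = (324^4)^2 ≡ 569^2 = 323761 ≡ 614 (mod 1013)
324^16 = (324^8)^2 ≡ 614^2 = 376996 ≡ 160 (mod 1013)
324^32 = (324^16)^2 ≡ 160^2 = 25600 ≡ 275 (mod 1013)
324^48 = 324^32 · 324^16 ≡ 275 · 160 ≡ 441 (mod 1013).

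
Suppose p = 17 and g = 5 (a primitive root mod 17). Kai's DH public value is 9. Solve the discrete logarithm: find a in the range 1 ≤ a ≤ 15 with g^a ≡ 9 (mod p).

Try successive powers of 5 modulo 17:
5^1 ≡ 5
5^2 ≡ 8
5^3 ≡ 6
5^4 ≡ 13
5^5 ≡ 14
5^6 ≡ 2
5^7 ≡ 10
5^8 ≡ 16
5^9 ≡ 12
5^10 ≡ 9
Found: a = 10.

10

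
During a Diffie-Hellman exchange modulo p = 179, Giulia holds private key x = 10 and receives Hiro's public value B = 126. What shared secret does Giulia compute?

Shared key K = 126^10 mod 179.
126^1 ≡ 126 (mod 179)
126^2 = (126^1)^2 ≡ 126^2 = 15876 ≡ 124 (mod 179)
126^4 = (126^2)^2 ≡ 124^2 = 15376 ≡ 161 (mod 179)
126^8 = (126^4)^2 ≡ 161^2 = 25921 ≡ 145 (mod 179)
126^10 = 126^8 · 126^2 ≡ 145 · 124 ≡ 80 (mod 179).

80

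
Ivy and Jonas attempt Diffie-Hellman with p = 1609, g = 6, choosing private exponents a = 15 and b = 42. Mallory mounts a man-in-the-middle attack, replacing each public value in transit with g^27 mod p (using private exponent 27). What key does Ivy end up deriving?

Ivy receives Mallory's public value M = 6^27 mod 1609 instead of the honest one.
6^1 ≡ 6 (mod 1609)
6^2 = (6^1)^2 ≡ 6^2 = 36 ≡ 36 (mod 1609)
6^4 = (6^2)^2 ≡ 36^2 = 1296 ≡ 1296 (mod 1609)
6^8 = (6^4)^2 ≡ 1296^2 = 1679616 ≡ 1429 (mod 1609)
6^16 = (6^8)^2 ≡ 1429^2 = 2042041 ≡ 220 (mod 1609)
6^27 = 6^16 · 6^8 · 6^2 · 6^1 ≡ 220 · 1429 · 36 · 6 ≡ 1453 (mod 1609).
So M = 1453. Ivy computes K = M^15 mod 1609.
1453^1 ≡ 1453 (mod 1609)
1453^2 = (1453^1)^2 ≡ 1453^2 = 2111209 ≡ 201 (mod 1609)
1453^4 = (1453^2)^2 ≡ 201^2 = 40401 ≡ 176 (mod 1609)
1453^8 = (1453^4)^2 ≡ 176^2 = 30976 ≡ 405 (mod 1609)
1453^15 = 1453^8 · 1453^4 · 1453^2 · 1453^1 ≡ 405 · 176 · 201 · 1453 ≡ 1393 (mod 1609).

1393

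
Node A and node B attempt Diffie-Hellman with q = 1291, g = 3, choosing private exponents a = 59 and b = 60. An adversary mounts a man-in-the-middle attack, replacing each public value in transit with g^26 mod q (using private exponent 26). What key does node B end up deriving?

Node B receives an adversary's public value M = 3^26 mod 1291 instead of the honest one.
3^1 ≡ 3 (mod 1291)
3^2 = (3^1)^2 ≡ 3^2 = 9 ≡ 9 (mod 1291)
3^4 = (3^2)^2 ≡ 9^2 = 81 ≡ 81 (mod 1291)
3^8 = (3^4)^2 ≡ 81^2 = 6561 ≡ 106 (mod 1291)
3^16 = (3^8)^2 ≡ 106^2 = 11236 ≡ 908 (mod 1291)
3^26 = 3^16 · 3^8 · 3^2 ≡ 908 · 106 · 9 ≡ 1262 (mod 1291).
So M = 1262. Node B computes K = M^60 mod 1291.
1262^1 ≡ 1262 (mod 1291)
1262^2 = (1262^1)^2 ≡ 1262^2 = 1592644 ≡ 841 (mod 1291)
1262^4 = (1262^2)^2 ≡ 841^2 = 707281 ≡ 1104 (mod 1291)
1262^8 = (1262^4)^2 ≡ 1104^2 = 1218816 ≡ 112 (mod 1291)
1262^16 = (1262^8)^2 ≡ 112^2 = 12544 ≡ 925 (mod 1291)
1262^32 = (1262^16)^2 ≡ 925^2 = 855625 ≡ 983 (mod 1291)
1262^60 = 1262^32 · 1262^16 · 1262^8 · 1262^4 ≡ 983 · 925 · 112 · 1104 ≡ 404 (mod 1291).

404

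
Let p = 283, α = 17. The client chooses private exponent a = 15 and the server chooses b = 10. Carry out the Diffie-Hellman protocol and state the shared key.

42

The client sends A = α^a mod p = 17^15 mod 283.
17^1 ≡ 17 (mod 283)
17^2 = (17^1)^2 ≡ 17^2 = 289 ≡ 6 (mod 283)
17^4 = (17^2)^2 ≡ 6^2 = 36 ≡ 36 (mod 283)
17^8 = (17^4)^2 ≡ 36^2 = 1296 ≡ 164 (mod 283)
17^15 = 17^8 · 17^4 · 17^2 · 17^1 ≡ 164 · 36 · 6 · 17 ≡ 267 (mod 283).
So A = 267. The server then computes K = A^b mod p = 267^10 mod 283.
267^1 ≡ 267 (mod 283)
267^2 = (267^1)^2 ≡ 267^2 = 71289 ≡ 256 (mod 283)
267^4 = (267^2)^2 ≡ 256^2 = 65536 ≡ 163 (mod 283)
267^8 = (267^4)^2 ≡ 163^2 = 26569 ≡ 250 (mod 283)
267^10 = 267^8 · 267^2 ≡ 250 · 256 ≡ 42 (mod 283).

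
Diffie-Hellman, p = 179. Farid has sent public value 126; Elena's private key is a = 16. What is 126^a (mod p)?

82

Shared key K = 126^16 mod 179.
126^1 ≡ 126 (mod 179)
126^2 = (126^1)^2 ≡ 126^2 = 15876 ≡ 124 (mod 179)
126^4 = (126^2)^2 ≡ 124^2 = 15376 ≡ 161 (mod 179)
126^8 = (126^4)^2 ≡ 161^2 = 25921 ≡ 145 (mod 179)
126^16 = (126^8)^2 ≡ 145^2 = 21025 ≡ 82 (mod 179)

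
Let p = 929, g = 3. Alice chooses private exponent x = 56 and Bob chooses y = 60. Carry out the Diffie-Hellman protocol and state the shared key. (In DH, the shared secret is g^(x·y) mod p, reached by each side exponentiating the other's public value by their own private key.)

Bob sends B = g^y mod p = 3^60 mod 929.
3^1 ≡ 3 (mod 929)
3^2 = (3^1)^2 ≡ 3^2 = 9 ≡ 9 (mod 929)
3^4 = (3^2)^2 ≡ 9^2 = 81 ≡ 81 (mod 929)
3^8 = (3^4)^2 ≡ 81^2 = 6561 ≡ 58 (mod 929)
3^16 = (3^8)^2 ≡ 58^2 = 3364 ≡ 577 (mod 929)
3^32 = (3^16)^2 ≡ 577^2 = 332929 ≡ 347 (mod 929)
3^60 = 3^32 · 3^16 · 3^8 · 3^4 ≡ 347 · 577 · 58 · 81 ≡ 569 (mod 929).
So B = 569. Alice then computes K = B^x mod p = 569^56 mod 929.
569^1 ≡ 569 (mod 929)
569^2 = (569^1)^2 ≡ 569^2 = 323761 ≡ 469 (mod 929)
569^4 = (569^2)^2 ≡ 469^2 = 219961 ≡ 717 (mod 929)
569^8 = (569^4)^2 ≡ 717^2 = 514089 ≡ 352 (mod 929)
569^16 = (569^8)^2 ≡ 352^2 = 123904 ≡ 347 (mod 929)
569^32 = (569^16)^2 ≡ 347^2 = 120409 ≡ 568 (mod 929)
569^56 = 569^32 · 569^16 · 569^8 ≡ 568 · 347 · 352 ≡ 72 (mod 929).

72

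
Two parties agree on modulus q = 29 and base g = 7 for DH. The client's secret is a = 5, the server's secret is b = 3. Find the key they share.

7

The server sends B = g^b mod q = 7^3 mod 29.
7^1 ≡ 7 (mod 29)
7^2 = (7^1)^2 ≡ 7^2 = 49 ≡ 20 (mod 29)
7^3 = 7^2 · 7^1 ≡ 20 · 7 ≡ 24 (mod 29).
So B = 24. The client then computes K = B^a mod q = 24^5 mod 29.
24^1 ≡ 24 (mod 29)
24^2 = (24^1)^2 ≡ 24^2 = 576 ≡ 25 (mod 29)
24^4 = (24^2)^2 ≡ 25^2 = 625 ≡ 16 (mod 29)
24^5 = 24^4 · 24^1 ≡ 16 · 24 ≡ 7 (mod 29).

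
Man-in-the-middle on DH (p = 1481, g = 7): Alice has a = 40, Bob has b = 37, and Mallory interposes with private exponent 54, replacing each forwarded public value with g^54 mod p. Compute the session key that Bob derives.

718

Bob receives Mallory's public value M = 7^54 mod 1481 instead of the honest one.
7^1 ≡ 7 (mod 1481)
7^2 = (7^1)^2 ≡ 7^2 = 49 ≡ 49 (mod 1481)
7^4 = (7^2)^2 ≡ 49^2 = 2401 ≡ 920 (mod 1481)
7^8 = (7^4)^2 ≡ 920^2 = 846400 ≡ 749 (mod 1481)
7^16 = (7^8)^2 ≡ 749^2 = 561001 ≡ 1183 (mod 1481)
7^32 = (7^16)^2 ≡ 1183^2 = 1399489 ≡ 1425 (mod 1481)
7^54 = 7^32 · 7^16 · 7^4 · 7^2 ≡ 1425 · 1183 · 920 · 49 ≡ 356 (mod 1481).
So M = 356. Bob computes K = M^37 mod 1481.
356^1 ≡ 356 (mod 1481)
356^2 = (356^1)^2 ≡ 356^2 = 126736 ≡ 851 (mod 1481)
356^4 = (356^2)^2 ≡ 851^2 = 724201 ≡ 1473 (mod 1481)
356^8 = (356^4)^2 ≡ 1473^2 = 2169729 ≡ 64 (mod 1481)
356^16 = (356^8)^2 ≡ 64^2 = 4096 ≡ 1134 (mod 1481)
356^32 = (356^16)^2 ≡ 1134^2 = 1285956 ≡ 448 (mod 1481)
356^37 = 356^32 · 356^4 · 356^1 ≡ 448 · 1473 · 356 ≡ 718 (mod 1481).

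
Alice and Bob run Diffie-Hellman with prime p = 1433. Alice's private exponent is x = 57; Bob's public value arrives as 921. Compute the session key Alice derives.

1363

Shared key K = 921^57 mod 1433.
921^1 ≡ 921 (mod 1433)
921^2 = (921^1)^2 ≡ 921^2 = 848241 ≡ 1338 (mod 1433)
921^4 = (921^2)^2 ≡ 1338^2 = 1790244 ≡ 427 (mod 1433)
921^8 = (921^4)^2 ≡ 427^2 = 182329 ≡ 338 (mod 1433)
921^16 = (921^8)^2 ≡ 338^2 = 114244 ≡ 1037 (mod 1433)
921^32 = (921^16)^2 ≡ 1037^2 = 1075369 ≡ 619 (mod 1433)
921^57 = 921^32 · 921^16 · 921^8 · 921^1 ≡ 619 · 1037 · 338 · 921 ≡ 1363 (mod 1433).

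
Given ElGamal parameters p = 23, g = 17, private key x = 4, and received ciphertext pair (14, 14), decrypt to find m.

Shared mask s = c₁^x mod p = 14^4 mod 23.
14^1 ≡ 14 (mod 23)
14^2 = (14^1)^2 ≡ 14^2 = 196 ≡ 12 (mod 23)
14^4 = (14^2)^2 ≡ 12^2 = 144 ≡ 6 (mod 23)
So s = 6; s⁻¹ ≡ 4 (mod 23).
m = c₂ · s⁻¹ mod 23 = 14 · 4 mod 23 = 10.

10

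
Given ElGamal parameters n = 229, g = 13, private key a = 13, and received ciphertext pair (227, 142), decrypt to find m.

Shared mask s = c₁^a mod n = 227^13 mod 229.
227^1 ≡ 227 (mod 229)
227^2 = (227^1)^2 ≡ 227^2 = 51529 ≡ 4 (mod 229)
227^4 = (227^2)^2 ≡ 4^2 = 16 ≡ 16 (mod 229)
227^8 = (227^4)^2 ≡ 16^2 = 256 ≡ 27 (mod 229)
227^13 = 227^8 · 227^4 · 227^1 ≡ 27 · 16 · 227 ≡ 52 (mod 229).
So s = 52; s⁻¹ ≡ 207 (mod 229).
m = c₂ · s⁻¹ mod 229 = 142 · 207 mod 229 = 82.

82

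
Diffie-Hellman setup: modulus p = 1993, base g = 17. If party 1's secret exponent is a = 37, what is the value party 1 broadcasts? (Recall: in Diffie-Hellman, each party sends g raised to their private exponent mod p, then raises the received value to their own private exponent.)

944

Public value = 17^37 mod 1993.
17^1 ≡ 17 (mod 1993)
17^2 = (17^1)^2 ≡ 17^2 = 289 ≡ 289 (mod 1993)
17^4 = (17^2)^2 ≡ 289^2 = 83521 ≡ 1808 (mod 1993)
17^8 = (17^4)^2 ≡ 1808^2 = 3268864 ≡ 344 (mod 1993)
17^16 = (17^8)^2 ≡ 344^2 = 118336 ≡ 749 (mod 1993)
17^32 = (17^16)^2 ≡ 749^2 = 561001 ≡ 968 (mod 1993)
17^37 = 17^32 · 17^4 · 17^1 ≡ 968 · 1808 · 17 ≡ 944 (mod 1993).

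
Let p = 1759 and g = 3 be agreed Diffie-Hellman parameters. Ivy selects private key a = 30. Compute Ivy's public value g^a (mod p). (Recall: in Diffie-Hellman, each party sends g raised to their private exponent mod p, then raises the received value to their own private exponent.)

1210

Public value = 3^30 (mod 1759).
3^1 ≡ 3 (mod 1759)
3^2 = (3^1)^2 ≡ 3^2 = 9 ≡ 9 (mod 1759)
3^4 = (3^2)^2 ≡ 9^2 = 81 ≡ 81 (mod 1759)
3^8 = (3^4)^2 ≡ 81^2 = 6561 ≡ 1284 (mod 1759)
3^16 = (3^8)^2 ≡ 1284^2 = 1648656 ≡ 473 (mod 1759)
3^30 = 3^16 · 3^8 · 3^4 · 3^2 ≡ 473 · 1284 · 81 · 9 ≡ 1210 (mod 1759).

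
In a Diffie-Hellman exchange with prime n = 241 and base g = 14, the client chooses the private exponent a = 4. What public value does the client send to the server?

97

Public value = 14^4 (mod 241).
14^1 ≡ 14 (mod 241)
14^2 = (14^1)^2 ≡ 14^2 = 196 ≡ 196 (mod 241)
14^4 = (14^2)^2 ≡ 196^2 = 38416 ≡ 97 (mod 241)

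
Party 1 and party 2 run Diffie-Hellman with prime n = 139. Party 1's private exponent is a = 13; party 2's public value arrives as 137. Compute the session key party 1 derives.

Shared key K = 137^13 mod 139.
137^1 ≡ 137 (mod 139)
137^2 = (137^1)^2 ≡ 137^2 = 18769 ≡ 4 (mod 139)
137^4 = (137^2)^2 ≡ 4^2 = 16 ≡ 16 (mod 139)
137^8 = (137^4)^2 ≡ 16^2 = 256 ≡ 117 (mod 139)
137^13 = 137^8 · 137^4 · 137^1 ≡ 117 · 16 · 137 ≡ 9 (mod 139).

9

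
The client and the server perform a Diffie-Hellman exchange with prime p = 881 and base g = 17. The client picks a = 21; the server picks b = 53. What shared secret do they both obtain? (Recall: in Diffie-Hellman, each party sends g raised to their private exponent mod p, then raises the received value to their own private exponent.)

The client sends A = g^a mod p = 17^21 mod 881.
17^1 ≡ 17 (mod 881)
17^2 = (17^1)^2 ≡ 17^2 = 289 ≡ 289 (mod 881)
17^4 = (17^2)^2 ≡ 289^2 = 83521 ≡ 707 (mod 881)
17^8 = (17^4)^2 ≡ 707^2 = 499849 ≡ 322 (mod 881)
17^16 = (17^8)^2 ≡ 322^2 = 103684 ≡ 607 (mod 881)
17^21 = 17^16 · 17^4 · 17^1 ≡ 607 · 707 · 17 ≡ 853 (mod 881).
So A = 853. The server then computes K = A^b mod p = 853^53 mod 881.
853^1 ≡ 853 (mod 881)
853^2 = (853^1)^2 ≡ 853^2 = 727609 ≡ 784 (mod 881)
853^4 = (853^2)^2 ≡ 784^2 = 614656 ≡ 599 (mod 881)
853^8 = (853^4)^2 ≡ 599^2 = 358801 ≡ 234 (mod 881)
853^16 = (853^8)^2 ≡ 234^2 = 54756 ≡ 134 (mod 881)
853^32 = (853^16)^2 ≡ 134^2 = 17956 ≡ 336 (mod 881)
853^53 = 853^32 · 853^16 · 853^4 · 853^1 ≡ 336 · 134 · 599 · 853 ≡ 455 (mod 881).

455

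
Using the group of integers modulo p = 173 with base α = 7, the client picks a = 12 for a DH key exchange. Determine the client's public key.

81

Public value = 7^12 (mod 173).
7^1 ≡ 7 (mod 173)
7^2 = (7^1)^2 ≡ 7^2 = 49 ≡ 49 (mod 173)
7^4 = (7^2)^2 ≡ 49^2 = 2401 ≡ 152 (mod 173)
7^8 = (7^4)^2 ≡ 152^2 = 23104 ≡ 95 (mod 173)
7^12 = 7^8 · 7^4 ≡ 95 · 152 ≡ 81 (mod 173).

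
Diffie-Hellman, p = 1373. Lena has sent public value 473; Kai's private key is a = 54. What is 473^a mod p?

227

Shared key K = 473^54 mod 1373.
473^1 ≡ 473 (mod 1373)
473^2 = (473^1)^2 ≡ 473^2 = 223729 ≡ 1303 (mod 1373)
473^4 = (473^2)^2 ≡ 1303^2 = 1697809 ≡ 781 (mod 1373)
473^8 = (473^4)^2 ≡ 781^2 = 609961 ≡ 349 (mod 1373)
473^16 = (473^8)^2 ≡ 349^2 = 121801 ≡ 977 (mod 1373)
473^32 = (473^16)^2 ≡ 977^2 = 954529 ≡ 294 (mod 1373)
473^54 = 473^32 · 473^16 · 473^4 · 473^2 ≡ 294 · 977 · 781 · 1303 ≡ 227 (mod 1373).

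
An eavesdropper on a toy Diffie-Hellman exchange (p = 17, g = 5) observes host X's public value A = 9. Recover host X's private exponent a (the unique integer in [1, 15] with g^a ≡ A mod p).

Try successive powers of 5 modulo 17:
5^1 ≡ 5
5^2 ≡ 8
5^3 ≡ 6
5^4 ≡ 13
5^5 ≡ 14
5^6 ≡ 2
5^7 ≡ 10
5^8 ≡ 16
5^9 ≡ 12
5^10 ≡ 9
Found: a = 10.

10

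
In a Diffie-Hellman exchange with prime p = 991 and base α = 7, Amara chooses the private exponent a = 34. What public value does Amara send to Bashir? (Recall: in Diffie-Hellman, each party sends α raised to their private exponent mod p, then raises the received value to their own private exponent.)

628

Public value = 7^{34} \pmod{991}.
7^1 ≡ 7 (mod 991)
7^2 = (7^1)^2 ≡ 7^2 = 49 ≡ 49 (mod 991)
7^4 = (7^2)^2 ≡ 49^2 = 2401 ≡ 419 (mod 991)
7^8 = (7^4)^2 ≡ 419^2 = 175561 ≡ 154 (mod 991)
7^16 = (7^8)^2 ≡ 154^2 = 23716 ≡ 923 (mod 991)
7^32 = (7^16)^2 ≡ 923^2 = 851929 ≡ 660 (mod 991)
7^34 = 7^32 · 7^2 ≡ 660 · 49 ≡ 628 (mod 991).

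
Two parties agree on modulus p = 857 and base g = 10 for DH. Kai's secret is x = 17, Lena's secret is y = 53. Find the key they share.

Lena sends B = g^y mod p = 10^53 mod 857.
10^1 ≡ 10 (mod 857)
10^2 = (10^1)^2 ≡ 10^2 = 100 ≡ 100 (mod 857)
10^4 = (10^2)^2 ≡ 100^2 = 10000 ≡ 573 (mod 857)
10^8 = (10^4)^2 ≡ 573^2 = 328329 ≡ 98 (mod 857)
10^16 = (10^8)^2 ≡ 98^2 = 9604 ≡ 177 (mod 857)
10^32 = (10^16)^2 ≡ 177^2 = 31329 ≡ 477 (mod 857)
10^53 = 10^32 · 10^16 · 10^4 · 10^1 ≡ 477 · 177 · 573 · 10 ≡ 813 (mod 857).
So B = 813. Kai then computes K = B^x mod p = 813^17 mod 857.
813^1 ≡ 813 (mod 857)
813^2 = (813^1)^2 ≡ 813^2 = 660969 ≡ 222 (mod 857)
813^4 = (813^2)^2 ≡ 222^2 = 49284 ≡ 435 (mod 857)
813^8 = (813^4)^2 ≡ 435^2 = 189225 ≡ 685 (mod 857)
813^16 = (813^8)^2 ≡ 685^2 = 469225 ≡ 446 (mod 857)
813^17 = 813^16 · 813^1 ≡ 446 · 813 ≡ 87 (mod 857).

87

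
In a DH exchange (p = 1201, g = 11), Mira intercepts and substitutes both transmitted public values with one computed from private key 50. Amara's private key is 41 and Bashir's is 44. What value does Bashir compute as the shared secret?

Bashir receives Mira's public value M = 11^50 mod 1201 instead of the honest one.
11^1 ≡ 11 (mod 1201)
11^2 = (11^1)^2 ≡ 11^2 = 121 ≡ 121 (mod 1201)
11^4 = (11^2)^2 ≡ 121^2 = 14641 ≡ 229 (mod 1201)
11^8 = (11^4)^2 ≡ 229^2 = 52441 ≡ 798 (mod 1201)
11^16 = (11^8)^2 ≡ 798^2 = 636804 ≡ 274 (mod 1201)
11^32 = (11^16)^2 ≡ 274^2 = 75076 ≡ 614 (mod 1201)
11^50 = 11^32 · 11^16 · 11^2 ≡ 614 · 274 · 121 ≡ 807 (mod 1201).
So M = 807. Bashir computes K = M^44 mod 1201.
807^1 ≡ 807 (mod 1201)
807^2 = (807^1)^2 ≡ 807^2 = 651249 ≡ 307 (mod 1201)
807^4 = (807^2)^2 ≡ 307^2 = 94249 ≡ 571 (mod 1201)
807^8 = (807^4)^2 ≡ 571^2 = 326041 ≡ 570 (mod 1201)
807^16 = (807^8)^2 ≡ 570^2 = 324900 ≡ 630 (mod 1201)
807^32 = (807^16)^2 ≡ 630^2 = 396900 ≡ 570 (mod 1201)
807^44 = 807^32 · 807^8 · 807^4 ≡ 570 · 570 · 571 ≡ 631 (mod 1201).

631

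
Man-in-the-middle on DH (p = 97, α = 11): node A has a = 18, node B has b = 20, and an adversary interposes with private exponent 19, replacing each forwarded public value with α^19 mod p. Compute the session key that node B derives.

Node B receives an adversary's public value M = 11^19 mod 97 instead of the honest one.
11^1 ≡ 11 (mod 97)
11^2 = (11^1)^2 ≡ 11^2 = 121 ≡ 24 (mod 97)
11^4 = (11^2)^2 ≡ 24^2 = 576 ≡ 91 (mod 97)
11^8 = (11^4)^2 ≡ 91^2 = 8281 ≡ 36 (mod 97)
11^16 = (11^8)^2 ≡ 36^2 = 1296 ≡ 35 (mod 97)
11^19 = 11^16 · 11^2 · 11^1 ≡ 35 · 24 · 11 ≡ 25 (mod 97).
So M = 25. Node B computes K = M^20 mod 97.
25^1 ≡ 25 (mod 97)
25^2 = (25^1)^2 ≡ 25^2 = 625 ≡ 43 (mod 97)
25^4 = (25^2)^2 ≡ 43^2 = 1849 ≡ 6 (mod 97)
25^8 = (25^4)^2 ≡ 6^2 = 36 ≡ 36 (mod 97)
25^16 = (25^8)^2 ≡ 36^2 = 1296 ≡ 35 (mod 97)
25^20 = 25^16 · 25^4 ≡ 35 · 6 ≡ 16 (mod 97).

16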